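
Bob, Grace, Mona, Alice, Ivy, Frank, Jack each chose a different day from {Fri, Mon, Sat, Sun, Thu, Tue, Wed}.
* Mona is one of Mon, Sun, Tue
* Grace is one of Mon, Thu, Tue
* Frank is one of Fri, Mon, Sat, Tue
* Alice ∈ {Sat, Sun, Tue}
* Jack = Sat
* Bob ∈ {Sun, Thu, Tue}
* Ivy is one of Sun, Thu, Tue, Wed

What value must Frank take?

Fri

Jack must be Sat (only option left). Remove Sat from Alice, Frank.
Among the 6 still-open variables, Fri fits only Frank (and all 6 values in {Fri, Mon, Sun, Thu, Tue, Wed} must be used), so Frank = Fri.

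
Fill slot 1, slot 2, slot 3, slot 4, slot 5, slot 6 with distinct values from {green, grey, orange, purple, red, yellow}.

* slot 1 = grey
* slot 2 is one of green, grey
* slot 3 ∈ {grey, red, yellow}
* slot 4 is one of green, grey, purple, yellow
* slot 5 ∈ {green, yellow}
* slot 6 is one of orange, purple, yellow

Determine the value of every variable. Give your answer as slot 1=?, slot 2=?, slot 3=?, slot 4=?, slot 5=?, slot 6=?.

slot 1=grey, slot 2=green, slot 3=red, slot 4=purple, slot 5=yellow, slot 6=orange

slot 1 has just one choice, so slot 1 = grey. Strike grey from slot 2, slot 3, slot 4.
slot 2's domain is down to {green}, so slot 2 = green. So slot 4, slot 5 can't be green.
slot 5 has just one choice, so slot 5 = yellow. Eliminate yellow elsewhere: slot 3, slot 4, slot 6.
slot 3's domain is down to {red}, so slot 3 = red.
That leaves slot 4 = purple. So slot 6 can't be purple.
slot 6 must be orange (only option left).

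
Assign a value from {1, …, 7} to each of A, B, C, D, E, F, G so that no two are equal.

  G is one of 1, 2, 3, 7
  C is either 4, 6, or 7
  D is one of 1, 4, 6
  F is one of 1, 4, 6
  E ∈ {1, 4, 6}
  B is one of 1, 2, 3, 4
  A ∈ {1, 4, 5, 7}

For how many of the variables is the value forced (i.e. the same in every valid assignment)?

Among the 7 variables, 5 fits only A (and all 7 values in {1, 2, 3, 4, 5, 6, 7} must be used), so A = 5.
The 3 variables D, E, F are confined to {1, 4, 6}, which locks those values in; drop them from B, C, G.
C's domain is down to {7}, so C = 7. Eliminate 7 elsewhere: G.
Determined: A=5, C=7. The other variables each still have more than one consistent value. That makes 2.

2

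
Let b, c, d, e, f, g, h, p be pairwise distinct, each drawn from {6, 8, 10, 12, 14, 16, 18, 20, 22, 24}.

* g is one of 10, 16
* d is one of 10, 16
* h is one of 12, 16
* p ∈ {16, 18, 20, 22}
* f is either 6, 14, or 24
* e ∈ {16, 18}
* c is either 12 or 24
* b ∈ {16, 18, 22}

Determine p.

20

d and g between them cover only {10, 16} — a naked pair. Remove those values from b, e, h, p.
That leaves e = 18. Remove 18 from b, p.
h must be 12 (only option left). So c can't be 12.
b has just one choice, so b = 22. Remove 22 from p.
So p = 20.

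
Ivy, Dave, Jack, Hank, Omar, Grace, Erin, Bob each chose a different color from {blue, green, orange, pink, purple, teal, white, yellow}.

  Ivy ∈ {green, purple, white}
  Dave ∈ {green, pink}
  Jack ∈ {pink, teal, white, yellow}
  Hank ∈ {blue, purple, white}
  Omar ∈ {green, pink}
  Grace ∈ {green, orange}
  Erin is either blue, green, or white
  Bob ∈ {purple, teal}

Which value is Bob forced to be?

teal

The 8 variables together cover exactly {blue, green, orange, pink, purple, teal, white, yellow} — 8 values for 8 variables — and orange appears only in Grace's list, so Grace = orange.
The 7 still-open variables draw from only 7 values {blue, green, pink, purple, teal, white, yellow}, so each is used; only Jack can be yellow, hence Jack = yellow.
The 6 still-open variables together cover exactly {blue, green, pink, purple, teal, white} — 6 values for 6 variables — and teal appears only in Bob's list, so Bob = teal.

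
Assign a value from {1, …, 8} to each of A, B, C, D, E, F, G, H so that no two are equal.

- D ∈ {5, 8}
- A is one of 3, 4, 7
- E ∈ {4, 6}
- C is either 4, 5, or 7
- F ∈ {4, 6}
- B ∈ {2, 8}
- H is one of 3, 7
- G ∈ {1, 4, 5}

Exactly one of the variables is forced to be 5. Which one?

The 8 variables together cover exactly {1, 2, 3, 4, 5, 6, 7, 8} — 8 values for 8 variables — and 1 appears only in G's list, so G = 1.
The 7 still-open variables together cover exactly {2, 3, 4, 5, 6, 7, 8} — 7 values for 7 variables — and 2 appears only in B's list, so B = 2.
Among the 6 still-open variables, 8 fits only D (and all 6 values in {3, 4, 5, 6, 7, 8} must be used), so D = 8.
Among the 5 still-open variables, 5 fits only C (and all 5 values in {3, 4, 5, 6, 7} must be used), so C = 5.

C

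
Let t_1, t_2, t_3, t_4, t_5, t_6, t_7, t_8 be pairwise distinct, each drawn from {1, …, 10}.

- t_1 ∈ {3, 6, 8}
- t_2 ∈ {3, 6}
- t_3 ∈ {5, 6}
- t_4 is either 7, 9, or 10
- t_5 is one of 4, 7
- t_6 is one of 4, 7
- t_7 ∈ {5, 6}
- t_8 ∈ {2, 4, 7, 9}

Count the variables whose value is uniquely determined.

2

The 2 variables t_3 and t_7 are confined to {5, 6}, which locks those values in; drop them from t_1, t_2.
t_2 must be 3 (only option left). So t_1 can't be 3.
t_1 must be 8 (only option left).
t_5 and t_6 share exactly the 2 values {4, 7}; by pigeonhole those values go to them, so strike 4, 7 from t_4, t_8.
Determined: t_1=8, t_2=3. The other variables each still have more than one consistent value. That makes 2.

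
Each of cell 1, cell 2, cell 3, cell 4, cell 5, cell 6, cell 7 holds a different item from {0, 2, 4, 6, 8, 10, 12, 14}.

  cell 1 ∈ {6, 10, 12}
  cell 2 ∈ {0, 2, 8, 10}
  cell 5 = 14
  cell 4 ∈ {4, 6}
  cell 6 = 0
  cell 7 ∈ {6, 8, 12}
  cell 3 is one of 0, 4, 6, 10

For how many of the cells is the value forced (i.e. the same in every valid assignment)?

cell 5's domain is down to {14}, so cell 5 = 14.
cell 6's domain is down to {0}, so cell 6 = 0. So cell 2, cell 3 can't be 0.
Determined: cell 5=14, cell 6=0. The other cells each still have more than one consistent value. That makes 2.

2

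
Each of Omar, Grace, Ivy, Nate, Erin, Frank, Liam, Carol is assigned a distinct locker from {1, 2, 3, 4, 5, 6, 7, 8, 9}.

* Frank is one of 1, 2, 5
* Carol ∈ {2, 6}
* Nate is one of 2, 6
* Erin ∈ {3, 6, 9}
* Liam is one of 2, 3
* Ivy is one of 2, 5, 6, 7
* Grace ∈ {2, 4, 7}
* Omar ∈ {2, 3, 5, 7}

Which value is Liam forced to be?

3

The 8 variables together cover exactly {1, 2, 3, 4, 5, 6, 7, 9} — 8 values for 8 variables — and 1 appears only in Frank's list, so Frank = 1.
The 7 still-open variables together cover exactly {2, 3, 4, 5, 6, 7, 9} — 7 values for 7 variables — and 4 appears only in Grace's list, so Grace = 4.
Among the 6 still-open variables, 9 fits only Erin (and all 6 values in {2, 3, 5, 6, 7, 9} must be used), so Erin = 9.
Nate and Carol between them cover only {2, 6} — a naked pair. Remove those values from Omar, Ivy, Liam.
So Liam = 3.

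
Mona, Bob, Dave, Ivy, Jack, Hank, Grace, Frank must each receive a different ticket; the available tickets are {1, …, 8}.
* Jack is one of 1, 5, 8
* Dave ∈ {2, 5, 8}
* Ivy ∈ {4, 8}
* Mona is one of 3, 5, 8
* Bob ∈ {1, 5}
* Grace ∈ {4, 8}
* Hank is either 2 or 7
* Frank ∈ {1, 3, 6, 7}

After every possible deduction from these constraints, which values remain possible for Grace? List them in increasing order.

4, 8

The 8 variables draw from only 8 values {1, 2, 3, 4, 5, 6, 7, 8}, so each is used; only Frank can be 6, hence Frank = 6.
The 7 still-open variables draw from only 7 values {1, 2, 3, 4, 5, 7, 8}, so each is used; only Mona can be 3, hence Mona = 3.
The 6 still-open variables draw from only 6 values {1, 2, 4, 5, 7, 8}, so each is used; only Hank can be 7, hence Hank = 7.
The 5 still-open variables draw from only 5 values {1, 2, 4, 5, 8}, so each is used; only Dave can be 2, hence Dave = 2.
The 2 variables Ivy and Grace are confined to {4, 8}, which locks those values in; drop them from Jack.
No further eliminations apply; Grace can still be any of 4, 8.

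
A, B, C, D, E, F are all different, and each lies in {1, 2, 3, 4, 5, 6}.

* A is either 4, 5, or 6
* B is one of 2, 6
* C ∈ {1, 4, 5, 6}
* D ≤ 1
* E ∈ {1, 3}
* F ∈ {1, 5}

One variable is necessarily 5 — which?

D must be 1 (only option left). So C, E, F can't be 1.
So 5 goes to F.

F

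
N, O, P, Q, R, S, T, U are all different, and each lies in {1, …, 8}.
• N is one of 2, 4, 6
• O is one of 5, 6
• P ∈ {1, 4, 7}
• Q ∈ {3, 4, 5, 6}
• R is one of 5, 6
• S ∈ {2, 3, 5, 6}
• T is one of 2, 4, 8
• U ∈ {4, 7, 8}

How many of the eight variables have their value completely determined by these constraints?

3

The 8 variables together cover exactly {1, 2, 3, 4, 5, 6, 7, 8} — 8 values for 8 variables — and 1 appears only in P's list, so P = 1.
The 7 still-open variables together cover exactly {2, 3, 4, 5, 6, 7, 8} — 7 values for 7 variables — and 7 appears only in U's list, so U = 7.
The 6 still-open variables together cover exactly {2, 3, 4, 5, 6, 8} — 6 values for 6 variables — and 8 appears only in T's list, so T = 8.
The 2 variables O and R are confined to {5, 6}, which locks those values in; drop them from N, Q, S.
Determined: P=1, T=8, U=7. The other variables each still have more than one consistent value. That makes 3.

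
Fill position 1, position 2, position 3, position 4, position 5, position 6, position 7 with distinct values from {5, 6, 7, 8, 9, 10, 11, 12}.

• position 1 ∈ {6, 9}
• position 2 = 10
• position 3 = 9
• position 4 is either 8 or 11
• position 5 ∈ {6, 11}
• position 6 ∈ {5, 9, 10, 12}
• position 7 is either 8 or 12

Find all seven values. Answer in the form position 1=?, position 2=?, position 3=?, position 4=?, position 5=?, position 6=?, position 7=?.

position 1=6, position 2=10, position 3=9, position 4=8, position 5=11, position 6=5, position 7=12

position 2 must be 10 (only option left). So position 6 can't be 10.
position 3 must be 9 (only option left). Strike 9 from position 1, position 6.
position 1 must be 6 (only option left). So position 5 can't be 6.
position 5's domain is down to {11}, so position 5 = 11. Eliminate 11 elsewhere: position 4.
position 4's domain is down to {8}, so position 4 = 8. So position 7 can't be 8.
position 7 has just one choice, so position 7 = 12. Remove 12 from position 6.
That leaves position 6 = 5.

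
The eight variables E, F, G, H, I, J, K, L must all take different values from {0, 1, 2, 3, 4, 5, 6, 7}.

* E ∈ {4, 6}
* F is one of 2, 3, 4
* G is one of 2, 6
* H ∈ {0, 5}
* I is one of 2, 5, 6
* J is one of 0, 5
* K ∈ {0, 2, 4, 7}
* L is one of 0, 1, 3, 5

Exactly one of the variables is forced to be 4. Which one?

The 8 variables together cover exactly {0, 1, 2, 3, 4, 5, 6, 7} — 8 values for 8 variables — and 1 appears only in L's list, so L = 1.
The 7 still-open variables draw from only 7 values {0, 2, 3, 4, 5, 6, 7}, so each is used; only F can be 3, hence F = 3.
Among the 6 still-open variables, 7 fits only K (and all 6 values in {0, 2, 4, 5, 6, 7} must be used), so K = 7.
The 5 still-open variables draw from only 5 values {0, 2, 4, 5, 6}, so each is used; only E can be 4, hence E = 4.

E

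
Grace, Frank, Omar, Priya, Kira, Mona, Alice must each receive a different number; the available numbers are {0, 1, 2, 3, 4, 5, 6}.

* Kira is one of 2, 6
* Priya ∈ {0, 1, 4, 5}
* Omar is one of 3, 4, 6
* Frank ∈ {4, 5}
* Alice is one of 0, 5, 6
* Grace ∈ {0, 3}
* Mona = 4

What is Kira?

2

Mona has just one choice, so Mona = 4. Remove 4 from Frank, Omar, Priya.
Frank's domain is down to {5}, so Frank = 5. Remove 5 from Priya, Alice.
Among the 5 still-open variables, 1 fits only Priya (and all 5 values in {0, 1, 2, 3, 6} must be used), so Priya = 1.
Among the 4 still-open variables, 2 fits only Kira (and all 4 values in {0, 2, 3, 6} must be used), so Kira = 2.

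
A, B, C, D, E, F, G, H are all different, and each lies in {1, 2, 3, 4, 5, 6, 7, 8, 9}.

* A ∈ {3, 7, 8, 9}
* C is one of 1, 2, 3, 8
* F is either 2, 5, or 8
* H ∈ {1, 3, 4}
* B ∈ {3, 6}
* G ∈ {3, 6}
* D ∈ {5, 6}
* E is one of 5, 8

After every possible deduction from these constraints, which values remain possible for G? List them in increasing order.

3, 6

B and G share exactly the 2 values {3, 6}; by pigeonhole those values go to them, so strike 3, 6 from A, C, D, H.
D must be 5 (only option left). Strike 5 from E, F.
E's domain is down to {8}, so E = 8. Strike 8 from A, C, F.
That leaves F = 2. Strike 2 from C.
C's domain is down to {1}, so C = 1. So H can't be 1.
H's domain is down to {4}, so H = 4.
No further eliminations apply; G can still be any of 3, 6.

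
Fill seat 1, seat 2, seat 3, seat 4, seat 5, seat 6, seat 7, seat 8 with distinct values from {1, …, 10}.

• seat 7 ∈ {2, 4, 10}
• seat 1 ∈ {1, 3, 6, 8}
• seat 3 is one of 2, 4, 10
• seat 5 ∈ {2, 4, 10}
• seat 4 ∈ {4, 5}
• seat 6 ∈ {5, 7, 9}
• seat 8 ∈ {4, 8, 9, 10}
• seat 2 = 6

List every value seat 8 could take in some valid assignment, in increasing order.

seat 2 must be 6 (only option left). Remove 6 from seat 1.
The 3 variables seat 3, seat 5, seat 7 are confined to {2, 4, 10}, which locks those values in; drop them from seat 4, seat 8.
That leaves seat 4 = 5. Strike 5 from seat 6.
No further eliminations apply; seat 8 can still be any of 8, 9.

8, 9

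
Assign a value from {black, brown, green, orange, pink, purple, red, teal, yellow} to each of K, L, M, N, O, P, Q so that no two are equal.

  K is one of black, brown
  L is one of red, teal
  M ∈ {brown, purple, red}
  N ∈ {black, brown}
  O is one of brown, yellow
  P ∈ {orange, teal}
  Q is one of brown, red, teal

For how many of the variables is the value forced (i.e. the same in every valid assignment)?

The 7 variables draw from only 7 values {black, brown, orange, purple, red, teal, yellow}, so each is used; only P can be orange, hence P = orange.
The 6 still-open variables together cover exactly {black, brown, purple, red, teal, yellow} — 6 values for 6 variables — and purple appears only in M's list, so M = purple.
Among the 5 still-open variables, yellow fits only O (and all 5 values in {black, brown, red, teal, yellow} must be used), so O = yellow.
K and N between them cover only {black, brown} — a naked pair. Remove those values from Q.
Determined: M=purple, O=yellow, P=orange. The other variables each still have more than one consistent value. That makes 3.

3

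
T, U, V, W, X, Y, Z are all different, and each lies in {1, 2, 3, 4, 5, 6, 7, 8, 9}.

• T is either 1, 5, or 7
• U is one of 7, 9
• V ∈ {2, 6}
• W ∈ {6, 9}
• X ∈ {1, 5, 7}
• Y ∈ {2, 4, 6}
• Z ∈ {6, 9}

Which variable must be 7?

Among the 7 variables, 4 fits only Y (and all 7 values in {1, 2, 4, 5, 6, 7, 9} must be used), so Y = 4.
The 6 still-open variables together cover exactly {1, 2, 5, 6, 7, 9} — 6 values for 6 variables — and 2 appears only in V's list, so V = 2.
The 2 variables W and Z are confined to {6, 9}, which locks those values in; drop them from U.
So 7 goes to U.

U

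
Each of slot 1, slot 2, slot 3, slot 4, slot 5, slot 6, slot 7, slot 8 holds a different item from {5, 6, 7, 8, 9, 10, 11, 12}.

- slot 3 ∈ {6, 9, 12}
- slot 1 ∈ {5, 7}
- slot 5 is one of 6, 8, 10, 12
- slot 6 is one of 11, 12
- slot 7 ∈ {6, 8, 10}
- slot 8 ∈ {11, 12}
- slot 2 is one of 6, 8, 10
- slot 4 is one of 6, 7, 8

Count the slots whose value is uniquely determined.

The 8 variables together cover exactly {5, 6, 7, 8, 9, 10, 11, 12} — 8 values for 8 variables — and 5 appears only in slot 1's list, so slot 1 = 5.
The 7 still-open variables draw from only 7 values {6, 7, 8, 9, 10, 11, 12}, so each is used; only slot 4 can be 7, hence slot 4 = 7.
The 6 still-open variables draw from only 6 values {6, 8, 9, 10, 11, 12}, so each is used; only slot 3 can be 9, hence slot 3 = 9.
slot 6 and slot 8 between them cover only {11, 12} — a naked pair. Remove those values from slot 5.
Determined: slot 1=5, slot 3=9, slot 4=7. The other slots each still have more than one consistent value. That makes 3.

3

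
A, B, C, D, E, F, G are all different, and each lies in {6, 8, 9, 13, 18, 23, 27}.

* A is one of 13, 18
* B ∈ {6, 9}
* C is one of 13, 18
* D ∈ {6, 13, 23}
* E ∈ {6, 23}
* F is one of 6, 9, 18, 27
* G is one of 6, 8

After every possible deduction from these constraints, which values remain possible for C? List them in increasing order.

13, 18

Among the 7 variables, 8 fits only G (and all 7 values in {6, 8, 9, 13, 18, 23, 27} must be used), so G = 8.
The 6 still-open variables together cover exactly {6, 9, 13, 18, 23, 27} — 6 values for 6 variables — and 27 appears only in F's list, so F = 27.
Among the 5 still-open variables, 9 fits only B (and all 5 values in {6, 9, 13, 18, 23} must be used), so B = 9.
A and C share exactly the 2 values {13, 18}; by pigeonhole those values go to them, so strike 13, 18 from D.
No further eliminations apply; C can still be any of 13, 18.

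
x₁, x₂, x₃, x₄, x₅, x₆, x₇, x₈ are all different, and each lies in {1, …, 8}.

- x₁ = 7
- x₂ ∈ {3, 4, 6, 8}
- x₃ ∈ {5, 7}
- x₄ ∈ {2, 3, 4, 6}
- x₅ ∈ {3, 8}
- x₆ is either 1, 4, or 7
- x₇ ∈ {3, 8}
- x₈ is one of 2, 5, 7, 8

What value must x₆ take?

x₁ has just one choice, so x₁ = 7. Eliminate 7 elsewhere: x₃, x₆, x₈.
That leaves x₃ = 5. Remove 5 from x₈.
The 6 still-open variables together cover exactly {1, 2, 3, 4, 6, 8} — 6 values for 6 variables — and 1 appears only in x₆'s list, so x₆ = 1.

1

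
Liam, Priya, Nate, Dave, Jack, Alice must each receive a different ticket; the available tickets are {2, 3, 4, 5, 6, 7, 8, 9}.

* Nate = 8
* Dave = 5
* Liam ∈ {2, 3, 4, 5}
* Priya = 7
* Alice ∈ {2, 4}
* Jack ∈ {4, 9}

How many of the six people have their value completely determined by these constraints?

3

Priya must be 7 (only option left).
Nate's domain is down to {8}, so Nate = 8.
Dave's domain is down to {5}, so Dave = 5. Eliminate 5 elsewhere: Liam.
Determined: Priya=7, Nate=8, Dave=5. The other people each still have more than one consistent value. That makes 3.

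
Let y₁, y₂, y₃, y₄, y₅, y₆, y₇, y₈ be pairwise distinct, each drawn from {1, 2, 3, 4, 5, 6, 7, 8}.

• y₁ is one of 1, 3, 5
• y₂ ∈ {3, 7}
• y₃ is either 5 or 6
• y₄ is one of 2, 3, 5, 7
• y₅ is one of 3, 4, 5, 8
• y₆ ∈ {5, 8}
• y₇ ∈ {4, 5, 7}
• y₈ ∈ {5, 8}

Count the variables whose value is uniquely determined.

The 8 variables together cover exactly {1, 2, 3, 4, 5, 6, 7, 8} — 8 values for 8 variables — and 1 appears only in y₁'s list, so y₁ = 1.
Among the 7 still-open variables, 2 fits only y₄ (and all 7 values in {2, 3, 4, 5, 6, 7, 8} must be used), so y₄ = 2.
The 6 still-open variables draw from only 6 values {3, 4, 5, 6, 7, 8}, so each is used; only y₃ can be 6, hence y₃ = 6.
The 2 variables y₆ and y₈ are confined to {5, 8}, which locks those values in; drop them from y₅, y₇.
Determined: y₁=1, y₃=6, y₄=2. The other variables each still have more than one consistent value. That makes 3.

3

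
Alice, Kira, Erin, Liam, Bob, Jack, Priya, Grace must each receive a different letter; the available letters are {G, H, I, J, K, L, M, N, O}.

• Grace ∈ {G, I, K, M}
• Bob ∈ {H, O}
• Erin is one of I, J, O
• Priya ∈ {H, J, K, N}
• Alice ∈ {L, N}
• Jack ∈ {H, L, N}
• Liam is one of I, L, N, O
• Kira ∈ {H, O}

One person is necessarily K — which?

Kira and Bob between them cover only {H, O} — a naked pair. Remove those values from Erin, Liam, Jack, Priya.
Alice and Jack share exactly the 2 values {L, N}; by pigeonhole those values go to them, so strike L, N from Liam, Priya.
Liam has just one choice, so Liam = I. Eliminate I elsewhere: Erin, Grace.
Erin must be J (only option left). Remove J from Priya.
So K goes to Priya.

Priya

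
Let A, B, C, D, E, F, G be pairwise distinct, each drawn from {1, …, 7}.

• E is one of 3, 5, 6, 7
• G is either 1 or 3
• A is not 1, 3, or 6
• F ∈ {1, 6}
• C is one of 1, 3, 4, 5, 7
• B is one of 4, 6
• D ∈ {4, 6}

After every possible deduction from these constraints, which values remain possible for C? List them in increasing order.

5, 7

The 7 variables together cover exactly {1, 2, 3, 4, 5, 6, 7} — 7 values for 7 variables — and 2 appears only in A's list, so A = 2.
B and D between them cover only {4, 6} — a naked pair. Remove those values from C, E, F.
That leaves F = 1. Strike 1 from C, G.
G must be 3 (only option left). Remove 3 from C, E.
No further eliminations apply; C can still be any of 5, 7.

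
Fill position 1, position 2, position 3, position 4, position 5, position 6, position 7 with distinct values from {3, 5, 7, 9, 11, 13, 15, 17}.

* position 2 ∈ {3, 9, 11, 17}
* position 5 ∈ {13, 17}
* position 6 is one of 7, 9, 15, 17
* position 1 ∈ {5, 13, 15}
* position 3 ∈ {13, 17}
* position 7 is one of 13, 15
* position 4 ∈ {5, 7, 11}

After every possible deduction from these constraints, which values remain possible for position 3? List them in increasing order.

13, 17

The 2 variables position 3 and position 5 are confined to {13, 17}, which locks those values in; drop them from position 1, position 2, position 6, position 7.
That leaves position 7 = 15. So position 1, position 6 can't be 15.
position 1's domain is down to {5}, so position 1 = 5. Strike 5 from position 4.
No further eliminations apply; position 3 can still be any of 13, 17.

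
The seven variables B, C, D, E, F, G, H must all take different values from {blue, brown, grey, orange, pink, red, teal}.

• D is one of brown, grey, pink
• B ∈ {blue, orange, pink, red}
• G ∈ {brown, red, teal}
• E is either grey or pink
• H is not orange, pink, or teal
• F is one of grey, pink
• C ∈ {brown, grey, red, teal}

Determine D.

The 7 variables draw from only 7 values {blue, brown, grey, orange, pink, red, teal}, so each is used; only B can be orange, hence B = orange.
The 6 still-open variables draw from only 6 values {blue, brown, grey, pink, red, teal}, so each is used; only H can be blue, hence H = blue.
E and F share exactly the 2 values {grey, pink}; by pigeonhole those values go to them, so strike grey, pink from C, D.
So D = brown.

brown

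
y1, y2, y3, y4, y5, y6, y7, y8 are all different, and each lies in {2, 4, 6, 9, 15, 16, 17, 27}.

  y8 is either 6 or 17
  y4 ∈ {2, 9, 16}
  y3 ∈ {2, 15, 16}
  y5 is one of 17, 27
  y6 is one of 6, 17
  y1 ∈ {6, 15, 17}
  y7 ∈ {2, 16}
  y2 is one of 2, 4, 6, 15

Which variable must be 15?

y1

The 8 variables draw from only 8 values {2, 4, 6, 9, 15, 16, 17, 27}, so each is used; only y2 can be 4, hence y2 = 4.
The 7 still-open variables draw from only 7 values {2, 6, 9, 15, 16, 17, 27}, so each is used; only y4 can be 9, hence y4 = 9.
Among the 6 still-open variables, 27 fits only y5 (and all 6 values in {2, 6, 15, 16, 17, 27} must be used), so y5 = 27.
The 2 variables y6 and y8 are confined to {6, 17}, which locks those values in; drop them from y1.
So 15 goes to y1.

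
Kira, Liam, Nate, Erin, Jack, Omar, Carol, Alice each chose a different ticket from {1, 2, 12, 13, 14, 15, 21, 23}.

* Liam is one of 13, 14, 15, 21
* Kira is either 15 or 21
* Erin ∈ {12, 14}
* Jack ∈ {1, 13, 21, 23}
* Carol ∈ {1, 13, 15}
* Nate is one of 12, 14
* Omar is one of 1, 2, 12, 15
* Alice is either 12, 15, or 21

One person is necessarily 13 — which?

Liam

Among the 8 variables, 2 fits only Omar (and all 8 values in {1, 2, 12, 13, 14, 15, 21, 23} must be used), so Omar = 2.
The 7 still-open variables together cover exactly {1, 12, 13, 14, 15, 21, 23} — 7 values for 7 variables — and 23 appears only in Jack's list, so Jack = 23.
Among the 6 still-open variables, 1 fits only Carol (and all 6 values in {1, 12, 13, 14, 15, 21} must be used), so Carol = 1.
Among the 5 still-open variables, 13 fits only Liam (and all 5 values in {12, 13, 14, 15, 21} must be used), so Liam = 13.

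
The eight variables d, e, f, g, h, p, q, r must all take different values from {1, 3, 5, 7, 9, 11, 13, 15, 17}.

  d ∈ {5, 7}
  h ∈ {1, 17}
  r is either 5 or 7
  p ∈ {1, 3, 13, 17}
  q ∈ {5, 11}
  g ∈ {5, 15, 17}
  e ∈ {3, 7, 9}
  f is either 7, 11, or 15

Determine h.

1

The 2 variables d and r are confined to {5, 7}, which locks those values in; drop them from e, f, g, q.
q must be 11 (only option left). Remove 11 from f.
f must be 15 (only option left). Remove 15 from g.
g's domain is down to {17}, so g = 17. So h, p can't be 17.
So h = 1.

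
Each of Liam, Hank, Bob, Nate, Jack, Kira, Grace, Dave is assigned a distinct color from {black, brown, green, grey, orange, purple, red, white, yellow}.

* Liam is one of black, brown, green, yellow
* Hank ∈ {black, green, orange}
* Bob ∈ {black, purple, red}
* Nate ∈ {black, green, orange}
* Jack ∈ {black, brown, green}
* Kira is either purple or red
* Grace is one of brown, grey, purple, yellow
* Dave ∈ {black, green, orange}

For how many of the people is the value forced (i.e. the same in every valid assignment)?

3

Among the 8 variables, grey fits only Grace (and all 8 values in {black, brown, green, grey, orange, purple, red, yellow} must be used), so Grace = grey.
The 7 still-open variables draw from only 7 values {black, brown, green, orange, purple, red, yellow}, so each is used; only Liam can be yellow, hence Liam = yellow.
Among the 6 still-open variables, brown fits only Jack (and all 6 values in {black, brown, green, orange, purple, red} must be used), so Jack = brown.
The 3 variables Hank, Nate, Dave are confined to {black, green, orange}, which locks those values in; drop them from Bob.
Determined: Liam=yellow, Jack=brown, Grace=grey. The other people each still have more than one consistent value. That makes 3.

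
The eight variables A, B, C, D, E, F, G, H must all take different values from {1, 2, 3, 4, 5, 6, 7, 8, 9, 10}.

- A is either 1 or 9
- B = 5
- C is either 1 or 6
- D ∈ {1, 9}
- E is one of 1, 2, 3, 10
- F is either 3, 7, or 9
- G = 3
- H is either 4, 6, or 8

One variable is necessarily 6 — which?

C

B has just one choice, so B = 5.
G must be 3 (only option left). Strike 3 from E, F.
A and D share exactly the 2 values {1, 9}; by pigeonhole those values go to them, so strike 1, 9 from C, E, F.
So 6 goes to C.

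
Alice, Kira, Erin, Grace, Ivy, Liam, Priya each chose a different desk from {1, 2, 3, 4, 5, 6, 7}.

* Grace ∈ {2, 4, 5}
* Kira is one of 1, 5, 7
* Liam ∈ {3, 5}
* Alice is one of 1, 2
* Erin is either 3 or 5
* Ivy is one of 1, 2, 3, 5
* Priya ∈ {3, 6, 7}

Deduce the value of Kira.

7

The 7 variables together cover exactly {1, 2, 3, 4, 5, 6, 7} — 7 values for 7 variables — and 4 appears only in Grace's list, so Grace = 4.
The 6 still-open variables draw from only 6 values {1, 2, 3, 5, 6, 7}, so each is used; only Priya can be 6, hence Priya = 6.
The 5 still-open variables draw from only 5 values {1, 2, 3, 5, 7}, so each is used; only Kira can be 7, hence Kira = 7.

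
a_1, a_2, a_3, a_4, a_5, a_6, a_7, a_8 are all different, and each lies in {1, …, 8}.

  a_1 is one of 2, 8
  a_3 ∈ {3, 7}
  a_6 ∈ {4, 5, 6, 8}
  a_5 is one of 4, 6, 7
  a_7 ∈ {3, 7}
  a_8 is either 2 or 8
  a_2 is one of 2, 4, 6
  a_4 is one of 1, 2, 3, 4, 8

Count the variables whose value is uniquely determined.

Among the 8 variables, 1 fits only a_4 (and all 8 values in {1, 2, 3, 4, 5, 6, 7, 8} must be used), so a_4 = 1.
The 7 still-open variables draw from only 7 values {2, 3, 4, 5, 6, 7, 8}, so each is used; only a_6 can be 5, hence a_6 = 5.
a_1 and a_8 share exactly the 2 values {2, 8}; by pigeonhole those values go to them, so strike 2, 8 from a_2.
a_3 and a_7 share exactly the 2 values {3, 7}; by pigeonhole those values go to them, so strike 3, 7 from a_5.
Determined: a_4=1, a_6=5. The other variables each still have more than one consistent value. That makes 2.

2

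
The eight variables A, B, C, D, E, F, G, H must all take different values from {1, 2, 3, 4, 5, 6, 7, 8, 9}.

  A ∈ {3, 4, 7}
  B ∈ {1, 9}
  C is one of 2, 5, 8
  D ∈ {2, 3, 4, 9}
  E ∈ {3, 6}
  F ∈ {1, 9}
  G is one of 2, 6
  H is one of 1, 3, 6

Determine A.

7

The 2 variables B and F are confined to {1, 9}, which locks those values in; drop them from D, H.
E and H share exactly the 2 values {3, 6}; by pigeonhole those values go to them, so strike 3, 6 from A, D, G.
G has just one choice, so G = 2. So C, D can't be 2.
D has just one choice, so D = 4. Strike 4 from A.
So A = 7.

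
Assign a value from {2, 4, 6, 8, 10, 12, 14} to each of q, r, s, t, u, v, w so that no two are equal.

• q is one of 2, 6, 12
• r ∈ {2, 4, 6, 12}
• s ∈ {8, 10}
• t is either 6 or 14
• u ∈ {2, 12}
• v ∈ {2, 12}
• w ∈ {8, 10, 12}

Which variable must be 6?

q

Among the 7 variables, 4 fits only r (and all 7 values in {2, 4, 6, 8, 10, 12, 14} must be used), so r = 4.
The 6 still-open variables draw from only 6 values {2, 6, 8, 10, 12, 14}, so each is used; only t can be 14, hence t = 14.
The 5 still-open variables together cover exactly {2, 6, 8, 10, 12} — 5 values for 5 variables — and 6 appears only in q's list, so q = 6.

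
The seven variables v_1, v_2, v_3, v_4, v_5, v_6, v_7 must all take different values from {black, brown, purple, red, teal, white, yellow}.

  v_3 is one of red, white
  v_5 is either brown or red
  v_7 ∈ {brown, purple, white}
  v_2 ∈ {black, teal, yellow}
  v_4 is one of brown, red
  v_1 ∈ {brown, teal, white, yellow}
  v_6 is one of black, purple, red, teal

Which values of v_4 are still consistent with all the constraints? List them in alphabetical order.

v_4 and v_5 share exactly the 2 values {brown, red}; by pigeonhole those values go to them, so strike brown, red from v_1, v_3, v_6, v_7.
v_3 must be white (only option left). So v_1, v_7 can't be white.
v_7 has just one choice, so v_7 = purple. Strike purple from v_6.
No further eliminations apply; v_4 can still be any of brown, red.

brown, red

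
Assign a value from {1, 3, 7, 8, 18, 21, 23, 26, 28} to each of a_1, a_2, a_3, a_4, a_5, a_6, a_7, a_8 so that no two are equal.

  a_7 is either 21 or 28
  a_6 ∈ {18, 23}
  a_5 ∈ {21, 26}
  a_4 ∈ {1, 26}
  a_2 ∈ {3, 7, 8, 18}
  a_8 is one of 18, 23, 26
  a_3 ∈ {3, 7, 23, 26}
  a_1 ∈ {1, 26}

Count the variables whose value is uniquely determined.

The 2 variables a_1 and a_4 are confined to {1, 26}, which locks those values in; drop them from a_3, a_5, a_8.
That leaves a_5 = 21. So a_7 can't be 21.
a_7 has just one choice, so a_7 = 28.
a_6 and a_8 share exactly the 2 values {18, 23}; by pigeonhole those values go to them, so strike 18, 23 from a_2, a_3.
Determined: a_5=21, a_7=28. The other variables each still have more than one consistent value. That makes 2.

2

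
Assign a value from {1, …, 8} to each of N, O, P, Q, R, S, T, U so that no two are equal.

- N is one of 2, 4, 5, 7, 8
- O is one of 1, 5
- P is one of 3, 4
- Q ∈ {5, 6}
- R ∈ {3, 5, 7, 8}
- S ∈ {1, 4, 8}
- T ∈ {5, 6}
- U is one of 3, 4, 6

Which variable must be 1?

The 8 variables draw from only 8 values {1, 2, 3, 4, 5, 6, 7, 8}, so each is used; only N can be 2, hence N = 2.
Among the 7 still-open variables, 7 fits only R (and all 7 values in {1, 3, 4, 5, 6, 7, 8} must be used), so R = 7.
The 6 still-open variables draw from only 6 values {1, 3, 4, 5, 6, 8}, so each is used; only S can be 8, hence S = 8.
The 5 still-open variables draw from only 5 values {1, 3, 4, 5, 6}, so each is used; only O can be 1, hence O = 1.

O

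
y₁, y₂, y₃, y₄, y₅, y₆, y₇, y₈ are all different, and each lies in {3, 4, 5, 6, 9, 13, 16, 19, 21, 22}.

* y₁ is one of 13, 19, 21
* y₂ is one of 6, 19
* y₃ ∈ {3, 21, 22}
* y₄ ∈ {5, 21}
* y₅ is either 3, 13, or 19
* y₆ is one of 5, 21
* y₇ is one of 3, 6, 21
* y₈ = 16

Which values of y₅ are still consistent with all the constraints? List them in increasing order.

3, 13, 19

y₈ must be 16 (only option left).
Among the 7 still-open variables, 22 fits only y₃ (and all 7 values in {3, 5, 6, 13, 19, 21, 22} must be used), so y₃ = 22.
y₄ and y₆ share exactly the 2 values {5, 21}; by pigeonhole those values go to them, so strike 5, 21 from y₁, y₇.
No further eliminations apply; y₅ can still be any of 3, 13, 19.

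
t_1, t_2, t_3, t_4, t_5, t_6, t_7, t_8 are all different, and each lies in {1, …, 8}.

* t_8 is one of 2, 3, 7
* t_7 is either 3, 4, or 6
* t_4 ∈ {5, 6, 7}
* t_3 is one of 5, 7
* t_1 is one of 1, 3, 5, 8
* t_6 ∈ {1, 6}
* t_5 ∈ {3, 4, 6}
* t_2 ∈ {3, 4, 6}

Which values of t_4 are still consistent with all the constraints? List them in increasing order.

5, 7

Among the 8 variables, 2 fits only t_8 (and all 8 values in {1, 2, 3, 4, 5, 6, 7, 8} must be used), so t_8 = 2.
The 7 still-open variables together cover exactly {1, 3, 4, 5, 6, 7, 8} — 7 values for 7 variables — and 8 appears only in t_1's list, so t_1 = 8.
Among the 6 still-open variables, 1 fits only t_6 (and all 6 values in {1, 3, 4, 5, 6, 7} must be used), so t_6 = 1.
t_2, t_5, t_7 between them cover only {3, 4, 6} — a naked triple. Remove those values from t_4.
No further eliminations apply; t_4 can still be any of 5, 7.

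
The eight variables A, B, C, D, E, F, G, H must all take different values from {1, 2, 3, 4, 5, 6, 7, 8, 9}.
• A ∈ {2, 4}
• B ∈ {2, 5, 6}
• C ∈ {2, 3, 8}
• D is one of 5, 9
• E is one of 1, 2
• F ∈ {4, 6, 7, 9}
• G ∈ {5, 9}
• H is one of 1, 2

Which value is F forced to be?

D and G between them cover only {5, 9} — a naked pair. Remove those values from B, F.
E and H share exactly the 2 values {1, 2}; by pigeonhole those values go to them, so strike 1, 2 from A, B, C.
A must be 4 (only option left). Eliminate 4 elsewhere: F.
B has just one choice, so B = 6. So F can't be 6.
So F = 7.

7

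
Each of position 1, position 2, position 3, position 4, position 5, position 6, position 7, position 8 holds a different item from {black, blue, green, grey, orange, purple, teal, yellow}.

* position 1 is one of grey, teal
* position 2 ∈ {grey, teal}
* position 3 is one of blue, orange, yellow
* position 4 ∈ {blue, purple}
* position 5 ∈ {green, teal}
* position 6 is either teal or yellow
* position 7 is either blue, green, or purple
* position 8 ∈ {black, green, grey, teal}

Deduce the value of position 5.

green

The 8 variables draw from only 8 values {black, blue, green, grey, orange, purple, teal, yellow}, so each is used; only position 8 can be black, hence position 8 = black.
The 7 still-open variables draw from only 7 values {blue, green, grey, orange, purple, teal, yellow}, so each is used; only position 3 can be orange, hence position 3 = orange.
The 6 still-open variables together cover exactly {blue, green, grey, purple, teal, yellow} — 6 values for 6 variables — and yellow appears only in position 6's list, so position 6 = yellow.
The 2 variables position 1 and position 2 are confined to {grey, teal}, which locks those values in; drop them from position 5.
So position 5 = green.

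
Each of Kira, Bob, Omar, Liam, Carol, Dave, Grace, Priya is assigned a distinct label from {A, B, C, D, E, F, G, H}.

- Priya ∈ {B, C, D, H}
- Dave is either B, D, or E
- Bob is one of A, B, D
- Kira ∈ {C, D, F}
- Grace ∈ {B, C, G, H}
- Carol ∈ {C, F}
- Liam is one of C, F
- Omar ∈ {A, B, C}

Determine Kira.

D

The 8 variables draw from only 8 values {A, B, C, D, E, F, G, H}, so each is used; only Dave can be E, hence Dave = E.
Among the 7 still-open variables, G fits only Grace (and all 7 values in {A, B, C, D, F, G, H} must be used), so Grace = G.
Among the 6 still-open variables, H fits only Priya (and all 6 values in {A, B, C, D, F, H} must be used), so Priya = H.
The 2 variables Liam and Carol are confined to {C, F}, which locks those values in; drop them from Kira, Omar.
So Kira = D.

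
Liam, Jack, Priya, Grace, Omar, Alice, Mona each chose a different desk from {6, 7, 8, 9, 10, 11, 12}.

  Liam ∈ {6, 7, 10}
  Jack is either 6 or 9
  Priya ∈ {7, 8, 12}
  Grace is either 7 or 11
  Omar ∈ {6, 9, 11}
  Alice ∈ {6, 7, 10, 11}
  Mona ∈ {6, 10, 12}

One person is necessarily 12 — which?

Mona

The 7 variables draw from only 7 values {6, 7, 8, 9, 10, 11, 12}, so each is used; only Priya can be 8, hence Priya = 8.
The 6 still-open variables together cover exactly {6, 7, 9, 10, 11, 12} — 6 values for 6 variables — and 12 appears only in Mona's list, so Mona = 12.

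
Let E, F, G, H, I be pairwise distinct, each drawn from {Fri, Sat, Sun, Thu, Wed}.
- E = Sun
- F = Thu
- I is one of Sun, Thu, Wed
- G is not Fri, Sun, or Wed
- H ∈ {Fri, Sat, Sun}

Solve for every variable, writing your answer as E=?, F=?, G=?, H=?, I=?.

E must be Sun (only option left). Strike Sun from H, I.
F has just one choice, so F = Thu. Eliminate Thu elsewhere: G, I.
G's domain is down to {Sat}, so G = Sat. So H can't be Sat.
H has just one choice, so H = Fri.
I's domain is down to {Wed}, so I = Wed.

E=Sun, F=Thu, G=Sat, H=Fri, I=Wed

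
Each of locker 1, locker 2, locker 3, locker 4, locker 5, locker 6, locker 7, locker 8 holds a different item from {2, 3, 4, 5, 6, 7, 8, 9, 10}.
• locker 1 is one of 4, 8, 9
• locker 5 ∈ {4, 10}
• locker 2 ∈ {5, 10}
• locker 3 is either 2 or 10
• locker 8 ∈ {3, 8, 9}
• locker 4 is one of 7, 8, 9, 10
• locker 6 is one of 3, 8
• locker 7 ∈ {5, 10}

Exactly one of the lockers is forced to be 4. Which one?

The 8 variables draw from only 8 values {2, 3, 4, 5, 7, 8, 9, 10}, so each is used; only locker 3 can be 2, hence locker 3 = 2.
The 7 still-open variables together cover exactly {3, 4, 5, 7, 8, 9, 10} — 7 values for 7 variables — and 7 appears only in locker 4's list, so locker 4 = 7.
The 2 variables locker 2 and locker 7 are confined to {5, 10}, which locks those values in; drop them from locker 5.
So 4 goes to locker 5.

locker 5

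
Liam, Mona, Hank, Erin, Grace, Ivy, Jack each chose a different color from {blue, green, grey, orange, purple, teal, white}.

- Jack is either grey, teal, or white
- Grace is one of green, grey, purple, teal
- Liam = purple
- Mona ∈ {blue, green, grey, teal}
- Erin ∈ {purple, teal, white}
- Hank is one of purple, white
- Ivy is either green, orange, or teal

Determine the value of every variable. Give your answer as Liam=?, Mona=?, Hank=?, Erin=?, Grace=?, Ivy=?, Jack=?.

Liam must be purple (only option left). Eliminate purple elsewhere: Hank, Erin, Grace.
Hank's domain is down to {white}, so Hank = white. Eliminate white elsewhere: Erin, Jack.
Erin's domain is down to {teal}, so Erin = teal. So Mona, Grace, Ivy, Jack can't be teal.
Jack has just one choice, so Jack = grey. Eliminate grey elsewhere: Mona, Grace.
That leaves Grace = green. Eliminate green elsewhere: Mona, Ivy.
That leaves Ivy = orange.
Mona has just one choice, so Mona = blue.

Liam=purple, Mona=blue, Hank=white, Erin=teal, Grace=green, Ivy=orange, Jack=grey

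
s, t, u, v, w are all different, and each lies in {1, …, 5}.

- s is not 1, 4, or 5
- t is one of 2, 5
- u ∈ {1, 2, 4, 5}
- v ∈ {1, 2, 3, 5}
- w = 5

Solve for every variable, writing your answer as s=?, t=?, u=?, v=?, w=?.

w must be 5 (only option left). Eliminate 5 elsewhere: t, u, v.
t's domain is down to {2}, so t = 2. Strike 2 from s, u, v.
That leaves s = 3. Strike 3 from v.
v must be 1 (only option left). Strike 1 from u.
That leaves u = 4.

s=3, t=2, u=4, v=1, w=5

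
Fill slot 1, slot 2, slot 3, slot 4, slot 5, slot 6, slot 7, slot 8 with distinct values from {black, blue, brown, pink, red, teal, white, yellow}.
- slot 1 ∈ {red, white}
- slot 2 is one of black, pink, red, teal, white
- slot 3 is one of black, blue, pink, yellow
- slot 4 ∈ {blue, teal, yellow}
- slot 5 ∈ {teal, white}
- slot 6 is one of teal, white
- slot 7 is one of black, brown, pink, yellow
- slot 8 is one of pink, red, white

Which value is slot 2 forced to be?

black

The 8 variables together cover exactly {black, blue, brown, pink, red, teal, white, yellow} — 8 values for 8 variables — and brown appears only in slot 7's list, so slot 7 = brown.
slot 5 and slot 6 between them cover only {teal, white} — a naked pair. Remove those values from slot 1, slot 2, slot 4, slot 8.
slot 1 has just one choice, so slot 1 = red. Strike red from slot 2, slot 8.
That leaves slot 8 = pink. Eliminate pink elsewhere: slot 2, slot 3.
So slot 2 = black.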